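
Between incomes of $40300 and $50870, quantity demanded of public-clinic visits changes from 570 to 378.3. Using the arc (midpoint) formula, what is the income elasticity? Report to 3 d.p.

-1.744

ΔQ = 378.3 − 570 = -191.7; midpoint Q̄ = (570 + 378.3)/2 = 474.15.
ΔI = 50870 − 40300 = 10570; midpoint Ī = (40300 + 50870)/2 = 45585.
η = (ΔQ/Q̄) ÷ (ΔI/Ī) = (-191.7/474.15) ÷ (10570/45585) = -1.744.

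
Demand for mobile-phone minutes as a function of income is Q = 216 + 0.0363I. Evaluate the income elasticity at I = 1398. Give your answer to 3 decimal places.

At I = 1398: Q = 266.747.
dQ/dI = 0.0363.
η = (dQ/dI)·(I/Q) = 0.0363 × (1398/266.747) = 0.190.

0.190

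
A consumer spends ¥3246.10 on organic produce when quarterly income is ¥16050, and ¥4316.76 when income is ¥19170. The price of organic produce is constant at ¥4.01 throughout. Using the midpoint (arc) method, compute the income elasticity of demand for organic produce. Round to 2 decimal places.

With a constant price, Q₁ = 3246.10/4.01 = 809.501 and Q₂ = 4316.76/4.01 = 1076.499 (equivalently, work directly with expenditure since P cancels).
Midpoint %ΔQ = (4316.76 − 3246.10)/3781.43 = 0.28314; midpoint %ΔI = (19170 − 16050)/17610 = 0.17717.
η = 0.28314 / 0.17717 = 1.60.

1.60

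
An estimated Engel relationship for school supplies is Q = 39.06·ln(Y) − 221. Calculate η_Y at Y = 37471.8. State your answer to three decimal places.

0.205

At Y = 37471.8: Q = 190.354.
dQ/dY = 39.06/Y = 0.00104238 at this income.
η = (dQ/dY)·(Y/Q) = 0.00104238 × (37471.8/190.354) = 0.205.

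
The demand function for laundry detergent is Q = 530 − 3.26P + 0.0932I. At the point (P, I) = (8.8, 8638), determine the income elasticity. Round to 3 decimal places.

At P = 8.8, I = 8638: Q = 1306.374.
Holding P constant, ∂Q/∂I = 0.0932.
η_I = (∂Q/∂I)·(I/Q) = 0.0932 × (8638/1306.374) = 0.616.

0.616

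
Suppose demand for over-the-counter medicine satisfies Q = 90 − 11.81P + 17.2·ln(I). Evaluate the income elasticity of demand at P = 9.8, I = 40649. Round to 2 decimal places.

0.11

At P = 9.8, I = 40649: Q = 156.801.
Holding P constant, ∂Q/∂I = 17.2/I = 0.000423135.
η_I = (∂Q/∂I)·(I/Q) = 0.000423135 × (40649/156.801) = 0.11.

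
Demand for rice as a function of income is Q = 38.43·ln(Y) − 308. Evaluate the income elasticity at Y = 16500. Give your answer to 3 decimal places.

0.589

At Y = 16500: Q = 65.198.
dQ/dY = 38.43/Y = 0.00232909 at this income.
η = (dQ/dY)·(Y/Q) = 0.00232909 × (16500/65.198) = 0.589.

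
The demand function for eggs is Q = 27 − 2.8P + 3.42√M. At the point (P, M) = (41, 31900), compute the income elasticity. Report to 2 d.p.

At P = 41, M = 31900: Q = 523.032.
Holding P constant, ∂Q/∂M = 3.42/(2√M) = 0.00957416.
η_M = (∂Q/∂M)·(M/Q) = 0.00957416 × (31900/523.032) = 0.58.

0.58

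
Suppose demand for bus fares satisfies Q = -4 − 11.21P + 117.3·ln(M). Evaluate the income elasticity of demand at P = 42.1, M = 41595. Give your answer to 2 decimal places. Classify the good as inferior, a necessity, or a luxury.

0.15 (necessity)

At P = 42.1, M = 41595: Q = 771.631.
Holding P constant, ∂Q/∂M = 117.3/M = 0.00282005.
η_M = (∂Q/∂M)·(M/Q) = 0.00282005 × (41595/771.631) = 0.15.
Since 0 < η < 1, this is a necessity.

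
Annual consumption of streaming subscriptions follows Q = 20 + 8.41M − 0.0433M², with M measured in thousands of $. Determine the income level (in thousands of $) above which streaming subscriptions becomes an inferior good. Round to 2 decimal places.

dQ/dM = 8.41 − 0.0866M.
The good is inferior where dQ/dM < 0. Setting dQ/dM = 0 gives M = 8.41 / 0.0866 = 97.11.

97.11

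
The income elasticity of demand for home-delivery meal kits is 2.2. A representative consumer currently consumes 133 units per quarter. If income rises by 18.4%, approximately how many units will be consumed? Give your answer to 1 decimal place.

%ΔQ ≈ η × %ΔI = 2.2 × 18.4% = 40.48%.
New Q ≈ 133 × (1 + 0.4048) = 186.8.

186.8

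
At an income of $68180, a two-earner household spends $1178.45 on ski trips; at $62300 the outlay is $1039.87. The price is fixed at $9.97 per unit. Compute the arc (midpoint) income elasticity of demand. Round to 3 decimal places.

With a constant price, Q₁ = 1178.45/9.97 = 118.200 and Q₂ = 1039.87/9.97 = 104.300 (equivalently, work directly with expenditure since P cancels).
Midpoint %ΔQ = (1039.87 − 1178.45)/1109.16 = -0.12494; midpoint %ΔI = (62300 − 68180)/65240 = -0.09013.
η = -0.12494 / -0.09013 = 1.386.

1.386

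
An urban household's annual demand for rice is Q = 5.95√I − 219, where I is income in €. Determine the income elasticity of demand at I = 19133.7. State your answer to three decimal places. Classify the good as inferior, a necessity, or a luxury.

0.681 (necessity)

At I = 19133.7: Q = 604.031.
dQ/dI = 5.95/(2√I) = 0.0215074 at this income.
η = (dQ/dI)·(I/Q) = 0.0215074 × (19133.7/604.031) = 0.681.
Since 0 < η < 1, the good is a necessity.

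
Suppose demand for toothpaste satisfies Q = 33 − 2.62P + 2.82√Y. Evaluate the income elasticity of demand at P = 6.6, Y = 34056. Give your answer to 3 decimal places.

At P = 6.6, Y = 34056: Q = 536.118.
Holding P constant, ∂Q/∂Y = 2.82/(2√Y) = 0.00764051.
η_Y = (∂Q/∂Y)·(Y/Q) = 0.00764051 × (34056/536.118) = 0.485.

0.485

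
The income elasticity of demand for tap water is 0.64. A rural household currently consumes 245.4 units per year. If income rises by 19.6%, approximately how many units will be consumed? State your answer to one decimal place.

276.2

%ΔQ ≈ η × %ΔI = 0.64 × 19.6% = 12.544%.
New Q ≈ 245.4 × (1 + 0.12544) = 276.2.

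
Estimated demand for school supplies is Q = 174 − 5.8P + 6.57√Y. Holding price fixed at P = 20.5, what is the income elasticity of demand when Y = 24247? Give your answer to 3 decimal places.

0.474

At P = 20.5, Y = 24247: Q = 1078.144.
Holding P constant, ∂Q/∂Y = 6.57/(2√Y) = 0.0210963.
η_Y = (∂Q/∂Y)·(Y/Q) = 0.0210963 × (24247/1078.144) = 0.474.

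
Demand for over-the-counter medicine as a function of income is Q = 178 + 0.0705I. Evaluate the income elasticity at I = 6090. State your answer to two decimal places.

At I = 6090: Q = 607.345.
dQ/dI = 0.0705.
η = (dQ/dI)·(I/Q) = 0.0705 × (6090/607.345) = 0.71.

0.71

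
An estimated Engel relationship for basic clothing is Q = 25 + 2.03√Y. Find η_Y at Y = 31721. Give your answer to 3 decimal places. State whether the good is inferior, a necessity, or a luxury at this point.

0.468 (necessity)

At Y = 31721: Q = 386.551.
dQ/dY = 2.03/(2√Y) = 0.00569892 at this income.
η = (dQ/dY)·(Y/Q) = 0.00569892 × (31721/386.551) = 0.468.
Since 0 < η < 1, the good is a necessity.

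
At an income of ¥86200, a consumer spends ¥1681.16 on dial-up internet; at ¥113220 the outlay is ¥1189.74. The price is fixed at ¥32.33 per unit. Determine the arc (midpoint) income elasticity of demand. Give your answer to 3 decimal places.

-1.263

With a constant price, Q₁ = 1681.16/32.33 = 52.000 and Q₂ = 1189.74/32.33 = 36.800 (equivalently, work directly with expenditure since P cancels).
Midpoint %ΔQ = (1189.74 − 1681.16)/1435.45 = -0.34235; midpoint %ΔI = (113220 − 86200)/99710 = 0.27099.
η = -0.34235 / 0.27099 = -1.263.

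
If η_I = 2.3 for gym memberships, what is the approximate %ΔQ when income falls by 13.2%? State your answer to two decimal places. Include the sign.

-30.36%

%ΔQ ≈ η × %ΔI = 2.3 × (-13.2%) = -30.36%.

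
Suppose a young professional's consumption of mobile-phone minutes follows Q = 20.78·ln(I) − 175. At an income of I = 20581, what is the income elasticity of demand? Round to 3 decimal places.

0.662

At I = 20581: Q = 31.390.
dQ/dI = 20.78/I = 0.00100967 at this income.
η = (dQ/dI)·(I/Q) = 0.00100967 × (20581/31.390) = 0.662.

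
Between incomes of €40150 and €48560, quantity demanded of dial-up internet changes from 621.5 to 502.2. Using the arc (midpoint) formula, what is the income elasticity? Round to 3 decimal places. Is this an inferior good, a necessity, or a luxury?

-1.120 (inferior good)

ΔQ = 502.2 − 621.5 = -119.3; midpoint Q̄ = (621.5 + 502.2)/2 = 561.85.
ΔI = 48560 − 40150 = 8410; midpoint Ī = (40150 + 48560)/2 = 44355.
η = (ΔQ/Q̄) ÷ (ΔI/Ī) = (-119.3/561.85) ÷ (8410/44355) = -1.120.
η < 0 ⇒ inferior good.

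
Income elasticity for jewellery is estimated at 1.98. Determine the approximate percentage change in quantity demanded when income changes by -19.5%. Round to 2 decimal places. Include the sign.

-38.61%

%ΔQ ≈ η × %ΔI = 1.98 × (-19.5%) = -38.61%.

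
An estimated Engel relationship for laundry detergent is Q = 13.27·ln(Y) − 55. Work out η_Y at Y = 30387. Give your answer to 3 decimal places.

0.162

At Y = 30387: Q = 81.970.
dQ/dY = 13.27/Y = 0.0004367 at this income.
η = (dQ/dY)·(Y/Q) = 0.0004367 × (30387/81.970) = 0.162.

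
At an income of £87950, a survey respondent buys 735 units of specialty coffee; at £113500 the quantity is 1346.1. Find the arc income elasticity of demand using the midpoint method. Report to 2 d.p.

ΔQ = 1346.1 − 735 = 611.1; midpoint Q̄ = (735 + 1346.1)/2 = 1040.55.
ΔI = 113500 − 87950 = 25550; midpoint Ī = (87950 + 113500)/2 = 100725.
η = (ΔQ/Q̄) ÷ (ΔI/Ī) = (611.1/1040.55) ÷ (25550/100725) = 2.32.

2.32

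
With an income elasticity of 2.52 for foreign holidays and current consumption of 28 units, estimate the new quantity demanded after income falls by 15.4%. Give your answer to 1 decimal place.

17.1

%ΔQ ≈ η × %ΔI = 2.52 × (-15.4%) = -38.808%.
New Q ≈ 28 × (1 − 0.38808) = 17.1.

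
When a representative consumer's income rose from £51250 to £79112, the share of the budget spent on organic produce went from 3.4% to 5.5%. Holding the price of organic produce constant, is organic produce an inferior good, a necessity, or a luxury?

The budget share rises as income rises, so η > 1.

luxury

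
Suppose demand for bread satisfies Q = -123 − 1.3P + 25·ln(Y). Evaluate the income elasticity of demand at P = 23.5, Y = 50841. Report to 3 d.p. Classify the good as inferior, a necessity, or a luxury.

0.213 (necessity)

At P = 23.5, Y = 50841: Q = 117.361.
Holding P constant, ∂Q/∂Y = 25/Y = 0.000491729.
η_Y = (∂Q/∂Y)·(Y/Q) = 0.000491729 × (50841/117.361) = 0.213.
Since 0 < η < 1, this is a necessity.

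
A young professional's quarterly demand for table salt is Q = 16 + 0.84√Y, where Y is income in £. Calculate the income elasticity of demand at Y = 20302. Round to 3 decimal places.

At Y = 20302: Q = 135.687.
dQ/dY = 0.84/(2√Y) = 0.00294768 at this income.
η = (dQ/dY)·(Y/Q) = 0.00294768 × (20302/135.687) = 0.441.

0.441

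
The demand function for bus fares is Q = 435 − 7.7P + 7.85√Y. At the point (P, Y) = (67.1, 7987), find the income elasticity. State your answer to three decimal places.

0.566

At P = 67.1, Y = 7987: Q = 619.885.
Holding P constant, ∂Q/∂Y = 7.85/(2√Y) = 0.0439185.
η_Y = (∂Q/∂Y)·(Y/Q) = 0.0439185 × (7987/619.885) = 0.566.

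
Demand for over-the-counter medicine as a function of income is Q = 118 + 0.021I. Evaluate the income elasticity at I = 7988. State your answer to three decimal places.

0.587

At I = 7988: Q = 285.748.
dQ/dI = 0.021.
η = (dQ/dI)·(I/Q) = 0.021 × (7988/285.748) = 0.587.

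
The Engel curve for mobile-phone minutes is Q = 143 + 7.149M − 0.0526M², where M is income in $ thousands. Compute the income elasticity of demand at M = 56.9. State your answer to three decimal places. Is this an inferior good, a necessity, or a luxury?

At M = 56.9: Q = 379.4798.
dQ/dM = 7.149 − 0.1052M = 1.16312.
η = (dQ/dM)·(M/Q) = 1.16312 × (56.9/379.4798) = 0.174.
0 < η < 1 ⇒ necessity.

0.174 (necessity)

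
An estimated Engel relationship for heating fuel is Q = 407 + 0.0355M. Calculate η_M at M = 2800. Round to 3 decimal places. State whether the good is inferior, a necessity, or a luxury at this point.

0.196 (necessity)

At M = 2800: Q = 506.400.
dQ/dM = 0.0355.
η = (dQ/dM)·(M/Q) = 0.0355 × (2800/506.400) = 0.196.
Since 0 < η < 1, the good is a necessity.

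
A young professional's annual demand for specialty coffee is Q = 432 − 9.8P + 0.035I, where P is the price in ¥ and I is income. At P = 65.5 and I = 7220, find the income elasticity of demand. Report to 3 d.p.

At P = 65.5, I = 7220: Q = 42.800.
Holding P constant, ∂Q/∂I = 0.035.
η_I = (∂Q/∂I)·(I/Q) = 0.035 × (7220/42.800) = 5.904.

5.904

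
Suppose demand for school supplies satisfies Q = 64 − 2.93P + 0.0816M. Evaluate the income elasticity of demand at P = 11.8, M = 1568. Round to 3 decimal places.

At P = 11.8, M = 1568: Q = 157.375.
Holding P constant, ∂Q/∂M = 0.0816.
η_M = (∂Q/∂M)·(M/Q) = 0.0816 × (1568/157.375) = 0.813.

0.813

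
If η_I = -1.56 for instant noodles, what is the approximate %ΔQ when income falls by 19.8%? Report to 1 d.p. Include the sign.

%ΔQ ≈ η × %ΔI = -1.56 × (-19.8%) = 30.9%.

30.9%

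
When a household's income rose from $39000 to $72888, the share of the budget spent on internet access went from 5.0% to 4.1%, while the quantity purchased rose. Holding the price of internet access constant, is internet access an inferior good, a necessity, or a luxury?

necessity

Quantity rises but the budget share falls as income rises, so 0 < η < 1.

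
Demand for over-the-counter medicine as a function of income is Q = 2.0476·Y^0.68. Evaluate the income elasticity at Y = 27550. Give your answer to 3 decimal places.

For Q = A·Y^β the income elasticity is constant and equal to β.
Here β = 0.68, so η = 0.680.

0.680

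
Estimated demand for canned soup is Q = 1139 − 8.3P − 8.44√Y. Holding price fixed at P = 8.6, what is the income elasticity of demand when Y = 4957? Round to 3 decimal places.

At P = 8.6, Y = 4957: Q = 473.394.
Holding P constant, ∂Q/∂Y = -8.44/(2√Y) = -0.0599381.
η_Y = (∂Q/∂Y)·(Y/Q) = -0.0599381 × (4957/473.394) = -0.628.

-0.628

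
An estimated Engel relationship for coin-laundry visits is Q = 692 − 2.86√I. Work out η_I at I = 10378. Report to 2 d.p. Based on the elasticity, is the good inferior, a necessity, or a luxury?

-0.36 (inferior good)

At I = 10378: Q = 400.645.
dQ/dI = -2.86/(2√I) = -0.0140372 at this income.
η = (dQ/dI)·(I/Q) = -0.0140372 × (10378/400.645) = -0.36.
Since η < 0, the good is an inferior good.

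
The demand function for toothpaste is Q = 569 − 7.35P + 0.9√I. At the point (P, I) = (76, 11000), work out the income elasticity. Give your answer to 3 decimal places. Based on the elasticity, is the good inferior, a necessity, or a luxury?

At P = 76, I = 11000: Q = 104.793.
Holding P constant, ∂Q/∂I = 0.9/(2√I) = 0.00429058.
η_I = (∂Q/∂I)·(I/Q) = 0.00429058 × (11000/104.793) = 0.450.
Since 0 < η < 1, this is a necessity.

0.450 (necessity)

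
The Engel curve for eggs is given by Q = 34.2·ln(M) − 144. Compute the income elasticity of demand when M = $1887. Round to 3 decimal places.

At M = 1887: Q = 113.962.
dQ/dM = 34.2/M = 0.018124 at this income.
η = (dQ/dM)·(M/Q) = 0.018124 × (1887/113.962) = 0.300.

0.300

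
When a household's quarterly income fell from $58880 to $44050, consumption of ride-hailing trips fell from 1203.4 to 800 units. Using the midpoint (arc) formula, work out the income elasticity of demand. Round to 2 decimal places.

1.40

ΔQ = 800 − 1203.4 = -403.4; midpoint Q̄ = (1203.4 + 800)/2 = 1001.7.
ΔI = 44050 − 58880 = -14830; midpoint Ī = (58880 + 44050)/2 = 51465.
η = (ΔQ/Q̄) ÷ (ΔI/Ī) = (-403.4/1001.7) ÷ (-14830/51465) = 1.40.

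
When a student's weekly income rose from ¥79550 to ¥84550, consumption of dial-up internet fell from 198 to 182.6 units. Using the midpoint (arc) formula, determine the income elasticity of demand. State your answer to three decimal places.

ΔQ = 182.6 − 198 = -15.4; midpoint Q̄ = (198 + 182.6)/2 = 190.3.
ΔI = 84550 − 79550 = 5000; midpoint Ī = (79550 + 84550)/2 = 82050.
η = (ΔQ/Q̄) ÷ (ΔI/Ī) = (-15.4/190.3) ÷ (5000/82050) = -1.328.

-1.328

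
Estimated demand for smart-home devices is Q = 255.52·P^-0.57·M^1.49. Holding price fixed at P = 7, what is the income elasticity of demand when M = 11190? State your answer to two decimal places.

1.49

For a multiplicative demand Q = A·P^α·M^β, the income elasticity is β everywhere.
Here β = 1.49, so η = 1.49.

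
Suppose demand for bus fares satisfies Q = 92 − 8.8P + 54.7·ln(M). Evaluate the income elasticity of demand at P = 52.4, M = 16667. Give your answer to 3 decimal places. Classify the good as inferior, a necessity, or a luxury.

0.336 (necessity)

At P = 52.4, M = 16667: Q = 162.629.
Holding P constant, ∂Q/∂M = 54.7/M = 0.00328193.
η_M = (∂Q/∂M)·(M/Q) = 0.00328193 × (16667/162.629) = 0.336.
Since 0 < η < 1, this is a necessity.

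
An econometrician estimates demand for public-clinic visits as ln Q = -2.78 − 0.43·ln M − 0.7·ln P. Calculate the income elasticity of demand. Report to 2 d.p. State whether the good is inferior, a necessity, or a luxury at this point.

-0.43 (inferior good)

In a log-linear demand, the coefficient on ln M is the income elasticity.
So η = -0.43.
η < 0 ⇒ inferior good.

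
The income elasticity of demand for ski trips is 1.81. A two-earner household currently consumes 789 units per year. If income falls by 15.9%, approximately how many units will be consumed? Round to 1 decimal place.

561.9

%ΔQ ≈ η × %ΔI = 1.81 × (-15.9%) = -28.779%.
New Q ≈ 789 × (1 − 0.28779) = 561.9.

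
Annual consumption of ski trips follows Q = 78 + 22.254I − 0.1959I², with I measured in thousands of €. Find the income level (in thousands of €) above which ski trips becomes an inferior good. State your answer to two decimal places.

56.80

dQ/dI = 22.254 − 0.3918I.
The good is inferior where dQ/dI < 0. Setting dQ/dI = 0 gives I = 22.254 / 0.3918 = 56.80.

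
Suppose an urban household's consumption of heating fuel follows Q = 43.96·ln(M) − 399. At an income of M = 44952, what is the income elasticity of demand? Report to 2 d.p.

At M = 44952: Q = 71.959.
dQ/dM = 43.96/M = 0.000977932 at this income.
η = (dQ/dM)·(M/Q) = 0.000977932 × (44952/71.959) = 0.61.

0.61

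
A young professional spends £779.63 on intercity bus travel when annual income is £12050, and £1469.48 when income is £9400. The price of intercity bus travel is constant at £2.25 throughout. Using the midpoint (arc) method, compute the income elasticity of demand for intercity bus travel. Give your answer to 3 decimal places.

-2.483

With a constant price, Q₁ = 779.63/2.25 = 346.502 and Q₂ = 1469.48/2.25 = 653.102 (equivalently, work directly with expenditure since P cancels).
Midpoint %ΔQ = (1469.48 − 779.63)/1124.56 = 0.61344; midpoint %ΔI = (9400 − 12050)/10725 = -0.24709.
η = 0.61344 / -0.24709 = -2.483.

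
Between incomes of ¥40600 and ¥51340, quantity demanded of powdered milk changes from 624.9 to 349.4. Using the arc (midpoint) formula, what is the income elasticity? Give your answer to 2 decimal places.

-2.42

ΔQ = 349.4 − 624.9 = -275.5; midpoint Q̄ = (624.9 + 349.4)/2 = 487.15.
ΔI = 51340 − 40600 = 10740; midpoint Ī = (40600 + 51340)/2 = 45970.
η = (ΔQ/Q̄) ÷ (ΔI/Ī) = (-275.5/487.15) ÷ (10740/45970) = -2.42.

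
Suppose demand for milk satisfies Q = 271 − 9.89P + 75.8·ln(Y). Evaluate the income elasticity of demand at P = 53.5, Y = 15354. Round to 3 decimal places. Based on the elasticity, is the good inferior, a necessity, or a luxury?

At P = 53.5, Y = 15354: Q = 472.531.
Holding P constant, ∂Q/∂Y = 75.8/Y = 0.00493682.
η_Y = (∂Q/∂Y)·(Y/Q) = 0.00493682 × (15354/472.531) = 0.160.
Since 0 < η < 1, this is a necessity.

0.160 (necessity)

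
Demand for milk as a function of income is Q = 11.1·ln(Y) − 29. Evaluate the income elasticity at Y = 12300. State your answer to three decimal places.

At Y = 12300: Q = 75.533.
dQ/dY = 11.1/Y = 0.000902439 at this income.
η = (dQ/dY)·(Y/Q) = 0.000902439 × (12300/75.533) = 0.147.

0.147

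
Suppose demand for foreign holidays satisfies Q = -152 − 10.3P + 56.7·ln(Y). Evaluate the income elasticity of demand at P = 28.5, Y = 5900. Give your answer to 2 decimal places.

1.21

At P = 28.5, Y = 5900: Q = 46.760.
Holding P constant, ∂Q/∂Y = 56.7/Y = 0.00961017.
η_Y = (∂Q/∂Y)·(Y/Q) = 0.00961017 × (5900/46.760) = 1.21.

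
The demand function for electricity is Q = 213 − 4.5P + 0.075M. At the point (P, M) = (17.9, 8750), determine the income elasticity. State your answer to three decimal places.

0.832

At P = 17.9, M = 8750: Q = 788.700.
Holding P constant, ∂Q/∂M = 0.075.
η_M = (∂Q/∂M)·(M/Q) = 0.075 × (8750/788.700) = 0.832.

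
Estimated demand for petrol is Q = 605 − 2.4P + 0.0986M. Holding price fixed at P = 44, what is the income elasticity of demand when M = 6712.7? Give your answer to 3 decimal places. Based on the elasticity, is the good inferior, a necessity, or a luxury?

At P = 44, M = 6712.7: Q = 1161.272.
Holding P constant, ∂Q/∂M = 0.0986.
η_M = (∂Q/∂M)·(M/Q) = 0.0986 × (6712.7/1161.272) = 0.570.
Since 0 < η < 1, this is a necessity.

0.570 (necessity)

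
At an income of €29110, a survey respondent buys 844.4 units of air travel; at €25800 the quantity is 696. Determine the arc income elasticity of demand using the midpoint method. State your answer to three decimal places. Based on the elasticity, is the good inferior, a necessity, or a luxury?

1.598 (luxury)

ΔQ = 696 − 844.4 = -148.4; midpoint Q̄ = (844.4 + 696)/2 = 770.2.
ΔI = 25800 − 29110 = -3310; midpoint Ī = (29110 + 25800)/2 = 27455.
η = (ΔQ/Q̄) ÷ (ΔI/Ī) = (-148.4/770.2) ÷ (-3310/27455) = 1.598.
η > 1 ⇒ luxury.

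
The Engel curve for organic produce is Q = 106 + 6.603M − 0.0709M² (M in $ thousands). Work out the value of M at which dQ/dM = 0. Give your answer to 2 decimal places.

dQ/dM = 6.603 − 0.1418M.
The good is inferior where dQ/dM < 0. Setting dQ/dM = 0 gives M = 6.603 / 0.1418 = 46.57.

46.57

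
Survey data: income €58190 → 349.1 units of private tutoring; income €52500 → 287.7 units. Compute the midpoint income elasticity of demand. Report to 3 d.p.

ΔQ = 287.7 − 349.1 = -61.4; midpoint Q̄ = (349.1 + 287.7)/2 = 318.4.
ΔI = 52500 − 58190 = -5690; midpoint Ī = (58190 + 52500)/2 = 55345.
η = (ΔQ/Q̄) ÷ (ΔI/Ī) = (-61.4/318.4) ÷ (-5690/55345) = 1.876.

1.876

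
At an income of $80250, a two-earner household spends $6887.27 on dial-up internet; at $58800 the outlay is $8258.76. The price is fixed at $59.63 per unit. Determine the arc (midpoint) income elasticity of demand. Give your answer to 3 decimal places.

-0.587

With a constant price, Q₁ = 6887.27/59.63 = 115.500 and Q₂ = 8258.76/59.63 = 138.500 (equivalently, work directly with expenditure since P cancels).
Midpoint %ΔQ = (8258.76 − 6887.27)/7573.02 = 0.18110; midpoint %ΔI = (58800 − 80250)/69525 = -0.30852.
η = 0.18110 / -0.30852 = -0.587.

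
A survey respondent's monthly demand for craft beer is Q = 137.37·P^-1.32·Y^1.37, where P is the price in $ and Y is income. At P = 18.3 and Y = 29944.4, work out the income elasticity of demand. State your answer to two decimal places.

For a multiplicative demand Q = A·P^α·Y^β, the income elasticity is β everywhere.
Here β = 1.37, so η = 1.37.

1.37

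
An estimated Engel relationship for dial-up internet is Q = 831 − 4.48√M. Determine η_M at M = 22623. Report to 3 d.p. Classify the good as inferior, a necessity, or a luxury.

At M = 22623: Q = 157.166.
dQ/dM = -4.48/(2√M) = -0.0148927 at this income.
η = (dQ/dM)·(M/Q) = -0.0148927 × (22623/157.166) = -2.144.
Since η < 0, the good is an inferior good.

-2.144 (inferior good)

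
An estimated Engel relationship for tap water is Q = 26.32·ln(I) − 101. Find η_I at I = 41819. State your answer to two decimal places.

0.15

At I = 41819: Q = 179.074.
dQ/dI = 26.32/I = 0.000629379 at this income.
η = (dQ/dI)·(I/Q) = 0.000629379 × (41819/179.074) = 0.15.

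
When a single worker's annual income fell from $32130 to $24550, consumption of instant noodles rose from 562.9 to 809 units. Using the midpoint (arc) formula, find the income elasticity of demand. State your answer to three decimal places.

ΔQ = 809 − 562.9 = 246.1; midpoint Q̄ = (562.9 + 809)/2 = 685.95.
ΔI = 24550 − 32130 = -7580; midpoint Ī = (32130 + 24550)/2 = 28340.
η = (ΔQ/Q̄) ÷ (ΔI/Ī) = (246.1/685.95) ÷ (-7580/28340) = -1.341.

-1.341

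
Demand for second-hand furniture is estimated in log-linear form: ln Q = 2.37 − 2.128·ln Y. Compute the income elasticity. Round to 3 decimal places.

In a log-linear demand, the coefficient on ln Y is the income elasticity.
So η = -2.128.

-2.128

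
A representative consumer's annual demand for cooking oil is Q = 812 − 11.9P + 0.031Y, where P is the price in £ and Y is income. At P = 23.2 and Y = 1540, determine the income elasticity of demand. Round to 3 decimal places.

At P = 23.2, Y = 1540: Q = 583.660.
Holding P constant, ∂Q/∂Y = 0.031.
η_Y = (∂Q/∂Y)·(Y/Q) = 0.031 × (1540/583.660) = 0.082.

0.082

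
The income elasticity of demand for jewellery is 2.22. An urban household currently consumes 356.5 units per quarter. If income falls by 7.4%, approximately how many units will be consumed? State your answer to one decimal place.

%ΔQ ≈ η × %ΔI = 2.22 × (-7.4%) = -16.428%.
New Q ≈ 356.5 × (1 − 0.16428) = 297.9.

297.9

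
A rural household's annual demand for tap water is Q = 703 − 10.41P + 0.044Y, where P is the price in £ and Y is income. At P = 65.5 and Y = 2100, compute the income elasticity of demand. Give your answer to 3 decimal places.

At P = 65.5, Y = 2100: Q = 113.545.
Holding P constant, ∂Q/∂Y = 0.044.
η_Y = (∂Q/∂Y)·(Y/Q) = 0.044 × (2100/113.545) = 0.814.

0.814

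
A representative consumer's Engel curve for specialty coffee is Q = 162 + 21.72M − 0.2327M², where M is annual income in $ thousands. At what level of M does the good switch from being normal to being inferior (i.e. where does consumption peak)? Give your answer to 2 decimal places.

dQ/dM = 21.72 − 0.4654M.
The good is inferior where dQ/dM < 0. Setting dQ/dM = 0 gives M = 21.72 / 0.4654 = 46.67.

46.67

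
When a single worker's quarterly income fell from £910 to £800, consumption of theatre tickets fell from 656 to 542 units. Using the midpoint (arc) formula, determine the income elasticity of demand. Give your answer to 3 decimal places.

1.479

ΔQ = 542 − 656 = -114; midpoint Q̄ = (656 + 542)/2 = 599.
ΔI = 800 − 910 = -110; midpoint Ī = (910 + 800)/2 = 855.
η = (ΔQ/Q̄) ÷ (ΔI/Ī) = (-114/599) ÷ (-110/855) = 1.479.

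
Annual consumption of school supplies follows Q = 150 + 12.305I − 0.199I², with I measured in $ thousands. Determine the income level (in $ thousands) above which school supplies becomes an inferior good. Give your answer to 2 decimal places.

30.92

dQ/dI = 12.305 − 0.398I.
The good is inferior where dQ/dI < 0. Setting dQ/dI = 0 gives I = 12.305 / 0.398 = 30.92.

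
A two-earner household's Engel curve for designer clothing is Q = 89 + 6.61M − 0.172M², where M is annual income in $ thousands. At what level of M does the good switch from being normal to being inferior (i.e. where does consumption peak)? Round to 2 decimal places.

19.22

dQ/dM = 6.61 − 0.344M.
The good is inferior where dQ/dM < 0. Setting dQ/dM = 0 gives M = 6.61 / 0.344 = 19.22.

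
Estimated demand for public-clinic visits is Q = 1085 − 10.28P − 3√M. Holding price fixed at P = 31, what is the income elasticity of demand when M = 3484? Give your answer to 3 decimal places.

At P = 31, M = 3484: Q = 589.244.
Holding P constant, ∂Q/∂M = -3/(2√M) = -0.0254128.
η_M = (∂Q/∂M)·(M/Q) = -0.0254128 × (3484/589.244) = -0.150.

-0.150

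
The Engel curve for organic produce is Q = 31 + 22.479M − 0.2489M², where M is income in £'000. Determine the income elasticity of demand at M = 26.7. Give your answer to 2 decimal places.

At M = 26.7: Q = 453.7510.
dQ/dM = 22.479 − 0.4978M = 9.18774.
η = (dQ/dM)·(M/Q) = 9.18774 × (26.7/453.7510) = 0.54.

0.54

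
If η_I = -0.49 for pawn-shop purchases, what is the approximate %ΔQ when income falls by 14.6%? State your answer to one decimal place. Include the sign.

%ΔQ ≈ η × %ΔI = -0.49 × (-14.6%) = 7.2%.

7.2%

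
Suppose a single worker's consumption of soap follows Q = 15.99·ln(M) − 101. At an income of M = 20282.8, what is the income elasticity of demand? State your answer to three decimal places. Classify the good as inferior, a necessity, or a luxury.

At M = 20282.8: Q = 57.581.
dQ/dM = 15.99/M = 0.000788353 at this income.
η = (dQ/dM)·(M/Q) = 0.000788353 × (20282.8/57.581) = 0.278.
Since 0 < η < 1, the good is a necessity.

0.278 (necessity)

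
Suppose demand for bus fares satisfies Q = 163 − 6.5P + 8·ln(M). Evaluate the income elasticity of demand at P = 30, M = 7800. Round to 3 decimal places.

At P = 30, M = 7800: Q = 39.695.
Holding P constant, ∂Q/∂M = 8/M = 0.00102564.
η_M = (∂Q/∂M)·(M/Q) = 0.00102564 × (7800/39.695) = 0.202.

0.202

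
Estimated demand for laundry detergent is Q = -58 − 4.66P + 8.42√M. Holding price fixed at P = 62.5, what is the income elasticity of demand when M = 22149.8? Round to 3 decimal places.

At P = 62.5, M = 22149.8: Q = 903.883.
Holding P constant, ∂Q/∂M = 8.42/(2√M) = 0.0282877.
η_M = (∂Q/∂M)·(M/Q) = 0.0282877 × (22149.8/903.883) = 0.693.

0.693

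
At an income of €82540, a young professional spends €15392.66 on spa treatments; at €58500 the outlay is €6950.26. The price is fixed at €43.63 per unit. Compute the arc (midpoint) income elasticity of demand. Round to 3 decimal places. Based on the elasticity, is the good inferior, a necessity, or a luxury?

2.217 (luxury)

With a constant price, Q₁ = 15392.66/43.63 = 352.800 and Q₂ = 6950.26/43.63 = 159.300 (equivalently, work directly with expenditure since P cancels).
Midpoint %ΔQ = (6950.26 − 15392.66)/11171.46 = -0.75571; midpoint %ΔI = (58500 − 82540)/70520 = -0.34090.
η = -0.75571 / -0.34090 = 2.217.
η > 1 ⇒ luxury.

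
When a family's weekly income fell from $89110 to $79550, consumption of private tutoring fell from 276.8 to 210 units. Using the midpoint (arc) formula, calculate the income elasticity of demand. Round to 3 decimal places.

ΔQ = 210 − 276.8 = -66.8; midpoint Q̄ = (276.8 + 210)/2 = 243.4.
ΔI = 79550 − 89110 = -9560; midpoint Ī = (89110 + 79550)/2 = 84330.
η = (ΔQ/Q̄) ÷ (ΔI/Ī) = (-66.8/243.4) ÷ (-9560/84330) = 2.421.

2.421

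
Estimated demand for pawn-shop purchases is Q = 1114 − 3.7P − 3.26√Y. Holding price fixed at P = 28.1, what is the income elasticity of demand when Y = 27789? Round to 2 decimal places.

At P = 28.1, Y = 27789: Q = 466.587.
Holding P constant, ∂Q/∂Y = -3.26/(2√Y) = -0.00977803.
η_Y = (∂Q/∂Y)·(Y/Q) = -0.00977803 × (27789/466.587) = -0.58.

-0.58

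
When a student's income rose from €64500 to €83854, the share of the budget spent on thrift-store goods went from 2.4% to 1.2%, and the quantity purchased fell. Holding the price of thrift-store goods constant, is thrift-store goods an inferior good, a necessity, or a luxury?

Quantity demanded falls as income rises, so η < 0.

inferior good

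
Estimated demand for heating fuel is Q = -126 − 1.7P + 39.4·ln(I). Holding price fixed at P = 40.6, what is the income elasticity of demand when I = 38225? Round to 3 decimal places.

At P = 40.6, I = 38225: Q = 220.699.
Holding P constant, ∂Q/∂I = 39.4/I = 0.00103074.
η_I = (∂Q/∂I)·(I/Q) = 0.00103074 × (38225/220.699) = 0.179.

0.179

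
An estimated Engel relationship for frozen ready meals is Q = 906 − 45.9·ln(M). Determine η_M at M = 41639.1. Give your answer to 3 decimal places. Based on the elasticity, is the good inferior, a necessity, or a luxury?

-0.110 (inferior good)

At M = 41639.1: Q = 417.771.
dQ/dM = -45.9/M = -0.00110233 at this income.
η = (dQ/dM)·(M/Q) = -0.00110233 × (41639.1/417.771) = -0.110.
Since η < 0, the good is an inferior good.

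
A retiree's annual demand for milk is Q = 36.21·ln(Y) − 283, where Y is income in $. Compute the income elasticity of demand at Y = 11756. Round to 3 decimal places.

At Y = 11756: Q = 56.364.
dQ/dY = 36.21/Y = 0.00308013 at this income.
η = (dQ/dY)·(Y/Q) = 0.00308013 × (11756/56.364) = 0.642.

0.642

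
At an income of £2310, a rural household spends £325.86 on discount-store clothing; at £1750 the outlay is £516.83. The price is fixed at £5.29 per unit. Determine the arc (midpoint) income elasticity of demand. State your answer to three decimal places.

-1.643

With a constant price, Q₁ = 325.86/5.29 = 61.599 and Q₂ = 516.83/5.29 = 97.699 (equivalently, work directly with expenditure since P cancels).
Midpoint %ΔQ = (516.83 − 325.86)/421.35 = 0.45324; midpoint %ΔI = (1750 − 2310)/2030 = -0.27586.
η = 0.45324 / -0.27586 = -1.643.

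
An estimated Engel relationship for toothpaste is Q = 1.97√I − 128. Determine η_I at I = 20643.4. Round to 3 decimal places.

At I = 20643.4: Q = 155.046.
dQ/dI = 1.97/(2√I) = 0.0068556 at this income.
η = (dQ/dI)·(I/Q) = 0.0068556 × (20643.4/155.046) = 0.913.

0.913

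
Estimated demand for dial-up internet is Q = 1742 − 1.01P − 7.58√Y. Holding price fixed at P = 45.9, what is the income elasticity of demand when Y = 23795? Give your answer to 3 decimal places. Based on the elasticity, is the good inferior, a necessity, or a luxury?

At P = 45.9, Y = 23795: Q = 526.378.
Holding P constant, ∂Q/∂Y = -7.58/(2√Y) = -0.0245695.
η_Y = (∂Q/∂Y)·(Y/Q) = -0.0245695 × (23795/526.378) = -1.111.
Since η < 0, this is an inferior good.

-1.111 (inferior good)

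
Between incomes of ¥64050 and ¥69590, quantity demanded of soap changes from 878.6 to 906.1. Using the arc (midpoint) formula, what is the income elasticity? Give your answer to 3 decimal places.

0.372

ΔQ = 906.1 − 878.6 = 27.5; midpoint Q̄ = (878.6 + 906.1)/2 = 892.35.
ΔI = 69590 − 64050 = 5540; midpoint Ī = (64050 + 69590)/2 = 66820.
η = (ΔQ/Q̄) ÷ (ΔI/Ī) = (27.5/892.35) ÷ (5540/66820) = 0.372.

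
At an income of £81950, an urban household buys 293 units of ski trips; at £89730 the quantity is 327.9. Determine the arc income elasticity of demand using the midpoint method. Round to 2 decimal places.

ΔQ = 327.9 − 293 = 34.9; midpoint Q̄ = (293 + 327.9)/2 = 310.45.
ΔI = 89730 − 81950 = 7780; midpoint Ī = (81950 + 89730)/2 = 85840.
η = (ΔQ/Q̄) ÷ (ΔI/Ī) = (34.9/310.45) ÷ (7780/85840) = 1.24.

1.24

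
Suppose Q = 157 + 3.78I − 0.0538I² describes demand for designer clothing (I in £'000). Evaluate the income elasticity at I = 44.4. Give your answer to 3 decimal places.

-0.202

At I = 44.4: Q = 218.7728.
dQ/dI = 3.78 − 0.1076I = -0.99744.
η = (dQ/dI)·(I/Q) = -0.99744 × (44.4/218.7728) = -0.202.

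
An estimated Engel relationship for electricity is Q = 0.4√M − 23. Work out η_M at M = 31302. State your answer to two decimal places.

At M = 31302: Q = 47.769.
dQ/dM = 0.4/(2√M) = 0.00113043 at this income.
η = (dQ/dM)·(M/Q) = 0.00113043 × (31302/47.769) = 0.74.

0.74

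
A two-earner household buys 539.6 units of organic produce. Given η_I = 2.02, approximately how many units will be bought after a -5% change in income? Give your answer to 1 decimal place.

485.1

%ΔQ ≈ η × %ΔI = 2.02 × (-5%) = -10.1%.
New Q ≈ 539.6 × (1 − 0.101) = 485.1.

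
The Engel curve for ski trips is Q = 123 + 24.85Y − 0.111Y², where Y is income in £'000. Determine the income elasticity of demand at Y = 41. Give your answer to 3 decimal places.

At Y = 41: Q = 955.2590.
dQ/dY = 24.85 − 0.222Y = 15.74800.
η = (dQ/dY)·(Y/Q) = 15.74800 × (41/955.2590) = 0.676.

0.676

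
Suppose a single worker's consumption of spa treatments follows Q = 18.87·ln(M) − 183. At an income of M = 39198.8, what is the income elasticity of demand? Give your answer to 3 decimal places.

At M = 39198.8: Q = 16.577.
dQ/dM = 18.87/M = 0.000481392 at this income.
η = (dQ/dM)·(M/Q) = 0.000481392 × (39198.8/16.577) = 1.138.

1.138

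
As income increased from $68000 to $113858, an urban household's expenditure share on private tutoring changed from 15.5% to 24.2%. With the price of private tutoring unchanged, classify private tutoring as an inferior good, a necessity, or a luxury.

luxury

The budget share rises as income rises, so η > 1.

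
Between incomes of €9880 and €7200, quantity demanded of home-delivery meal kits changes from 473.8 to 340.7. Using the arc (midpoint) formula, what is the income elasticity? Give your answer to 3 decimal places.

1.041

ΔQ = 340.7 − 473.8 = -133.1; midpoint Q̄ = (473.8 + 340.7)/2 = 407.25.
ΔI = 7200 − 9880 = -2680; midpoint Ī = (9880 + 7200)/2 = 8540.
η = (ΔQ/Q̄) ÷ (ΔI/Ī) = (-133.1/407.25) ÷ (-2680/8540) = 1.041.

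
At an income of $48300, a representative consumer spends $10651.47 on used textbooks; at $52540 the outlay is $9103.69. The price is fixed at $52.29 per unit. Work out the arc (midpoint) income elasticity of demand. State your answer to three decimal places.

With a constant price, Q₁ = 10651.47/52.29 = 203.700 and Q₂ = 9103.69/52.29 = 174.100 (equivalently, work directly with expenditure since P cancels).
Midpoint %ΔQ = (9103.69 − 10651.47)/9877.58 = -0.15670; midpoint %ΔI = (52540 − 48300)/50420 = 0.08409.
η = -0.15670 / 0.08409 = -1.863.

-1.863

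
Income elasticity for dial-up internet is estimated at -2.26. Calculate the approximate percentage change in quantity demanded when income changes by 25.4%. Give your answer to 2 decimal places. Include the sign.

-57.40%

%ΔQ ≈ η × %ΔI = -2.26 × 25.4% = -57.40%.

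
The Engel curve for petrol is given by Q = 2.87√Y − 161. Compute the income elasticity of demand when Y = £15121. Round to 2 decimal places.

At Y = 15121: Q = 191.917.
dQ/dY = 2.87/(2√Y) = 0.0116698 at this income.
η = (dQ/dY)·(Y/Q) = 0.0116698 × (15121/191.917) = 0.92.

0.92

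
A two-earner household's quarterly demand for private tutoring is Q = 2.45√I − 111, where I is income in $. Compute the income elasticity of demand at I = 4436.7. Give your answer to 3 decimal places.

At I = 4436.7: Q = 52.191.
dQ/dI = 2.45/(2√I) = 0.018391 at this income.
η = (dQ/dI)·(I/Q) = 0.018391 × (4436.7/52.191) = 1.563.

1.563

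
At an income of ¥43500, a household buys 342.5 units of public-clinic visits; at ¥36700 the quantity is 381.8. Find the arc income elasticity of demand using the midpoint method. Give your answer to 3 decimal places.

ΔQ = 381.8 − 342.5 = 39.3; midpoint Q̄ = (342.5 + 381.8)/2 = 362.15.
ΔI = 36700 − 43500 = -6800; midpoint Ī = (43500 + 36700)/2 = 40100.
η = (ΔQ/Q̄) ÷ (ΔI/Ī) = (39.3/362.15) ÷ (-6800/40100) = -0.640.

-0.640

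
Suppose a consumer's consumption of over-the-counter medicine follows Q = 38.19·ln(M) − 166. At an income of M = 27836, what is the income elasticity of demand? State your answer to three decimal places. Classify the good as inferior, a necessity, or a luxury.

At M = 27836: Q = 224.840.
dQ/dM = 38.19/M = 0.00137196 at this income.
η = (dQ/dM)·(M/Q) = 0.00137196 × (27836/224.840) = 0.170.
Since 0 < η < 1, the good is a necessity.

0.170 (necessity)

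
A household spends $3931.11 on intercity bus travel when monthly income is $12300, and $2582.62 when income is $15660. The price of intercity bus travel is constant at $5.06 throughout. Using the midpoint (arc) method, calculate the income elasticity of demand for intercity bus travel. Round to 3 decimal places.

With a constant price, Q₁ = 3931.11/5.06 = 776.899 and Q₂ = 2582.62/5.06 = 510.399 (equivalently, work directly with expenditure since P cancels).
Midpoint %ΔQ = (2582.62 − 3931.11)/3256.87 = -0.41405; midpoint %ΔI = (15660 − 12300)/13980 = 0.24034.
η = -0.41405 / 0.24034 = -1.723.

-1.723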